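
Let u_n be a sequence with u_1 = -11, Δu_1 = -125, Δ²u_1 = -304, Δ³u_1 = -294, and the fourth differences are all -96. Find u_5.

Build the table forward from the leading diagonal:
Δ⁴: -96  -96  -96  -96  -96
Δ³: -294  -390  -486  -582  -678
Δ²: -304  -598  -988  -1474  -2056
Δ: -125  -429  -1027  -2015  -3489
u: -11  -136  -565  -1592  -3607

-3607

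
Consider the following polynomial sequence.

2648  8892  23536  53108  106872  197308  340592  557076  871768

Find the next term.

6244  14644  29572  53764  90436  143284  216484  314692
8400  14928  24192  36672  52848  73200  98208
6528  9264  12480  16176  20352  25008
2736  3216  3696  4176  4656
480  480  480  480
The fifth differences are constant (480).
4656 + 480 = 5136;  25008 + 5136 = 30144;  98208 + 30144 = 128352;  314692 + 128352 = 443044;  871768 + 443044 = 1314812

1314812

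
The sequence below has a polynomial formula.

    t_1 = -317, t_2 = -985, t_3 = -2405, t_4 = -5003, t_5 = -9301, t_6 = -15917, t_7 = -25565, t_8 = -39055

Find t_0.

D1: -668  -1420  -2598  -4298  -6616  -9648  -13490
D2: -752  -1178  -1700  -2318  -3032  -3842
D3: -426  -522  -618  -714  -810
D4: -96  -96  -96  -96
The fourth differences are constant at -96.
Work back: -426 + 96 = -330;  -752 + 330 = -422;  -668 + 422 = -246;  -317 + 246 = -71

-71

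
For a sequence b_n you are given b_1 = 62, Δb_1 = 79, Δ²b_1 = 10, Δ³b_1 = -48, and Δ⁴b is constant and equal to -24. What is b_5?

Build the table forward from the leading diagonal:
Fourth differences: -24  -24  -24  -24  -24
Third differences: -48  -72  -96  -120  -144
Second differences: 10  -38  -110  -206  -326
First differences: 79  89  51  -59  -265
b: 62  141  230  281  222

222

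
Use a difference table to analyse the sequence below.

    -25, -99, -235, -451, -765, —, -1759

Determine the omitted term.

-1195

Using the first 5 terms:
-74, -136, -216, -314
-62, -80, -98
-18, -18
Constant third difference = -18.
Extend forward: -98 − 18 = -116;  -314 − 116 = -430;  -765 − 430 = -1195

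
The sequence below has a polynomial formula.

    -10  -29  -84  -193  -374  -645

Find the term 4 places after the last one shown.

-2989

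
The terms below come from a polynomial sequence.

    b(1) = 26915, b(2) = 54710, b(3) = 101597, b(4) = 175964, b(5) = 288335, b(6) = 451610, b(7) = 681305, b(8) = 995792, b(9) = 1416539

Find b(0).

First differences: 27795  46887  74367  112371  163275  229695  314487  420747
Second differences: 19092  27480  38004  50904  66420  84792  106260
Third differences: 8388  10524  12900  15516  18372  21468
Fourth differences: 2136  2376  2616  2856  3096
Fifth differences: 240  240  240  240
The fifth differences are constant at 240.
Work back: 2136 − 240 = 1896;  8388 − 1896 = 6492;  19092 − 6492 = 12600;  27795 − 12600 = 15195;  26915 − 15195 = 11720

11720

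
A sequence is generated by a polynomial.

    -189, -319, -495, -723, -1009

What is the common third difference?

Δ: -130, -176, -228, -286
Δ²: -46, -52, -58
Δ³: -6, -6

-6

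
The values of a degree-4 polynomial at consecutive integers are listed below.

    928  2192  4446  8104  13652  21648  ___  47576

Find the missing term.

32722

Using the first 6 terms:
First differences: 1264, 2254, 3658, 5548, 7996
Second differences: 990, 1404, 1890, 2448
Third differences: 414, 486, 558
Fourth differences: 72, 72
Constant fourth difference = 72.
Extend forward: 558 + 72 = 630;  2448 + 630 = 3078;  7996 + 3078 = 11074;  21648 + 11074 = 32722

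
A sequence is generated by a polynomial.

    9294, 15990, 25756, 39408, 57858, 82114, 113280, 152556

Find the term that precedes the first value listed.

4948

Δ: 6696, 9766, 13652, 18450, 24256, 31166, 39276
Δ²: 3070, 3886, 4798, 5806, 6910, 8110
Δ³: 816, 912, 1008, 1104, 1200
Δ⁴: 96, 96, 96, 96
The fourth differences are constant at 96.
Work back: 816 − 96 = 720;  3070 − 720 = 2350;  6696 − 2350 = 4346;  9294 − 4346 = 4948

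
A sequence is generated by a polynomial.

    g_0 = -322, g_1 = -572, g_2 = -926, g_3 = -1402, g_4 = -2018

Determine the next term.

-2792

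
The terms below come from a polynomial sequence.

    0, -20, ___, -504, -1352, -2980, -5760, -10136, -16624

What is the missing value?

-136

Using the last 6 terms:
Δ: -848, -1628, -2780, -4376, -6488
Δ²: -780, -1152, -1596, -2112
Δ³: -372, -444, -516
Δ⁴: -72, -72
Constant fourth difference = -72.
Extend backward: -372 + 72 = -300;  -780 + 300 = -480;  -848 + 480 = -368;  -504 + 368 = -136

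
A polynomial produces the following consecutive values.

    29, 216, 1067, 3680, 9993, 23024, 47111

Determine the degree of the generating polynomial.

5

Δ: 187, 851, 2613, 6313, 13031, 24087
Δ²: 664, 1762, 3700, 6718, 11056
Δ³: 1098, 1938, 3018, 4338
Δ⁴: 840, 1080, 1320
Δ⁵: 240, 240
The fifth differences are constant, so the polynomial has degree 5.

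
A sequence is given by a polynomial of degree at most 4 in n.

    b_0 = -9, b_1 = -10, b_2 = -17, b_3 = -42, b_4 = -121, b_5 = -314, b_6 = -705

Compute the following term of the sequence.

D1: -1 , -7 , -25 , -79 , -193 , -391
D2: -6 , -18 , -54 , -114 , -198
D3: -12 , -36 , -60 , -84
D4: -24 , -24 , -24
The fourth differences are constant (-24).
-84 − 24 = -108;  -198 − 108 = -306;  -391 − 306 = -697;  -705 − 697 = -1402

-1402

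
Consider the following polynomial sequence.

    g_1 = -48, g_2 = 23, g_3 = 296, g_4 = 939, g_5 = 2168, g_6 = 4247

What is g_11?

Δ: 71, 273, 643, 1229, 2079
Δ²: 202, 370, 586, 850
Δ³: 168, 216, 264
Δ⁴: 48, 48
Constant fourth difference = 48, so extend:
264 + 48 = 312;  850 + 312 = 1162;  2079 + 1162 = 3241;  4247 + 3241 = 7488
312 + 48 = 360;  1162 + 360 = 1522;  3241 + 1522 = 4763;  7488 + 4763 = 12251
360 + 48 = 408;  1522 + 408 = 1930;  4763 + 1930 = 6693;  12251 + 6693 = 18944
408 + 48 = 456;  1930 + 456 = 2386;  6693 + 2386 = 9079;  18944 + 9079 = 28023
456 + 48 = 504;  2386 + 504 = 2890;  9079 + 2890 = 11969;  28023 + 11969 = 39992

39992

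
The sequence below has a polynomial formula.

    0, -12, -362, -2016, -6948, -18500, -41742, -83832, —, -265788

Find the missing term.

-154376

Using the first 8 terms:
First differences: -12, -350, -1654, -4932, -11552, -23242, -42090
Second differences: -338, -1304, -3278, -6620, -11690, -18848
Third differences: -966, -1974, -3342, -5070, -7158
Fourth differences: -1008, -1368, -1728, -2088
Fifth differences: -360, -360, -360
Constant fifth difference = -360.
Extend forward: -2088 − 360 = -2448;  -7158 − 2448 = -9606;  -18848 − 9606 = -28454;  -42090 − 28454 = -70544;  -83832 − 70544 = -154376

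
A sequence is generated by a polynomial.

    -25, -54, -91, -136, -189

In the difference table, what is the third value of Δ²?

-8

Δ: -29, -37, -45, -53
Δ²: -8, -8, -8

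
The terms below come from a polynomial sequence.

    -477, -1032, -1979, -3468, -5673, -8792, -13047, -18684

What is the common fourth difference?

-24

First differences: -555, -947, -1489, -2205, -3119, -4255, -5637
Second differences: -392, -542, -716, -914, -1136, -1382
Third differences: -150, -174, -198, -222, -246
Fourth differences: -24, -24, -24, -24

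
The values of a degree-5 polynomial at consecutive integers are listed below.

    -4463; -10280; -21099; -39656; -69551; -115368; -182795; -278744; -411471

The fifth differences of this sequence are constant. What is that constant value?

-120

Δ: -5817, -10819, -18557, -29895, -45817, -67427, -95949, -132727
Δ²: -5002, -7738, -11338, -15922, -21610, -28522, -36778
Δ³: -2736, -3600, -4584, -5688, -6912, -8256
Δ⁴: -864, -984, -1104, -1224, -1344
Δ⁵: -120, -120, -120, -120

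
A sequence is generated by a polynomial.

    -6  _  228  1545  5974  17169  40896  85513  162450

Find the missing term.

1

Using the last 7 terms:
1317, 4429, 11195, 23727, 44617, 76937
3112, 6766, 12532, 20890, 32320
3654, 5766, 8358, 11430
2112, 2592, 3072
480, 480
Constant fifth difference = 480.
Extend backward: 2112 − 480 = 1632;  3654 − 1632 = 2022;  3112 − 2022 = 1090;  1317 − 1090 = 227;  228 − 227 = 1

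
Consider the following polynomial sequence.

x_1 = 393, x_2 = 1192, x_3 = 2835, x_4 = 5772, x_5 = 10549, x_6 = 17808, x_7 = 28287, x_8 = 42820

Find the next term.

62337

First differences: 799, 1643, 2937, 4777, 7259, 10479, 14533
Second differences: 844, 1294, 1840, 2482, 3220, 4054
Third differences: 450, 546, 642, 738, 834
Fourth differences: 96, 96, 96, 96
The fourth differences are constant (96).
834 + 96 = 930;  4054 + 930 = 4984;  14533 + 4984 = 19517;  42820 + 19517 = 62337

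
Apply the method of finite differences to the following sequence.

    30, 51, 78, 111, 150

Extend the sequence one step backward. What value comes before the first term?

15

D1: 21  27  33  39
D2: 6  6  6
The second differences are constant at 6.
Work back: 21 − 6 = 15;  30 − 15 = 15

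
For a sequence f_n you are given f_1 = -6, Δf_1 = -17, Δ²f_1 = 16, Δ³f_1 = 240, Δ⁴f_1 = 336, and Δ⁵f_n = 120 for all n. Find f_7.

Build the table forward from the leading diagonal:
Fifth differences: 120  120  120  120  120  120  120
Fourth differences: 336  456  576  696  816  936  1056
Third differences: 240  576  1032  1608  2304  3120  4056
Second differences: 16  256  832  1864  3472  5776  8896
First differences: -17  -1  255  1087  2951  6423  12199
f: -6  -23  -24  231  1318  4269  10692

10692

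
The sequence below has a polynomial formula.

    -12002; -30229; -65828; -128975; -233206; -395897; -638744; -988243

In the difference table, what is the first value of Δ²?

-17372

D1: -18227, -35599, -63147, -104231, -162691, -242847, -349499
D2: -17372, -27548, -41084, -58460, -80156, -106652
D3: -10176, -13536, -17376, -21696, -26496
D4: -3360, -3840, -4320, -4800
D5: -480, -480, -480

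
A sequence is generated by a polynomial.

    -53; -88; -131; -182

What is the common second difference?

-8

Δ: -35, -43, -51
Δ²: -8, -8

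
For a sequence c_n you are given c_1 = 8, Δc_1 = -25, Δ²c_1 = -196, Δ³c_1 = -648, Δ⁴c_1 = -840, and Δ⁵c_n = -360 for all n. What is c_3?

-238

Build the table forward from the leading diagonal:
Fifth differences: -360  -360  -360
Fourth differences: -840  -1200  -1560
Third differences: -648  -1488  -2688
Second differences: -196  -844  -2332
First differences: -25  -221  -1065
c: 8  -17  -238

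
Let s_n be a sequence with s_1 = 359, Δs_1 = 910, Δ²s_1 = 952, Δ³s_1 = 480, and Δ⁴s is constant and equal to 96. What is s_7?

Build the table forward from the leading diagonal:
Δ⁴: 96  96  96  96  96  96  96
Δ³: 480  576  672  768  864  960  1056
Δ²: 952  1432  2008  2680  3448  4312  5272
Δ: 910  1862  3294  5302  7982  11430  15742
s: 359  1269  3131  6425  11727  19709  31139

31139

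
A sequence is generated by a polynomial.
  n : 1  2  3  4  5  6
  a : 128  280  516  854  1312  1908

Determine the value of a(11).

7588

152, 236, 338, 458, 596
84, 102, 120, 138
18, 18, 18
The third differences are constant (18).
138 + 18 = 156;  596 + 156 = 752;  1908 + 752 = 2660
156 + 18 = 174;  752 + 174 = 926;  2660 + 926 = 3586
174 + 18 = 192;  926 + 192 = 1118;  3586 + 1118 = 4704
192 + 18 = 210;  1118 + 210 = 1328;  4704 + 1328 = 6032
210 + 18 = 228;  1328 + 228 = 1556;  6032 + 1556 = 7588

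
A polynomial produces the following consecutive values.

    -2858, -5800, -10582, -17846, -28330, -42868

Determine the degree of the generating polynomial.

Δ: -2942, -4782, -7264, -10484, -14538
Δ²: -1840, -2482, -3220, -4054
Δ³: -642, -738, -834
Δ⁴: -96, -96
The fourth differences are constant, so the polynomial has degree 4.

4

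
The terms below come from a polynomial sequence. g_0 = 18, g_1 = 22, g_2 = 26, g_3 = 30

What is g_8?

4, 4, 4
The first differences are constant (4).
30 + 4 = 34
34 + 4 = 38
38 + 4 = 42
42 + 4 = 46
46 + 4 = 50

50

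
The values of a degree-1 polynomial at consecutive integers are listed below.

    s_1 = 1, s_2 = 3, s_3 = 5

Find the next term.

7

D1: 2 , 2
The first differences are constant (2).
5 + 2 = 7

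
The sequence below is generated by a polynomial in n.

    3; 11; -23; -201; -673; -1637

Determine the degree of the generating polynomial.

4

First differences: 8, -34, -178, -472, -964
Second differences: -42, -144, -294, -492
Third differences: -102, -150, -198
Fourth differences: -48, -48
The fourth differences are constant, so the polynomial has degree 4.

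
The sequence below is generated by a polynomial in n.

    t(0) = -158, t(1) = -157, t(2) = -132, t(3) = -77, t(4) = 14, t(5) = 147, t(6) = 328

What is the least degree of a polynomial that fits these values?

Δ: 1, 25, 55, 91, 133, 181
Δ²: 24, 30, 36, 42, 48
Δ³: 6, 6, 6, 6
The third differences are constant, so the polynomial has degree 3.

3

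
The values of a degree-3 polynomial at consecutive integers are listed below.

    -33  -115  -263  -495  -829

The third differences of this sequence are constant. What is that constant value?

-18

D1: -82, -148, -232, -334
D2: -66, -84, -102
D3: -18, -18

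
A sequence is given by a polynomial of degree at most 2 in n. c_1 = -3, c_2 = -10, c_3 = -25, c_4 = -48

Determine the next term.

First differences: -7 , -15 , -23
Second differences: -8 , -8
Second differences constant at -8.
-23 − 8 = -31;  -48 − 31 = -79

-79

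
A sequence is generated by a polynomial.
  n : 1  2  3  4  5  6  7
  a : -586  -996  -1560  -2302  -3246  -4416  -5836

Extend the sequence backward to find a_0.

-306

-410  -564  -742  -944  -1170  -1420
-154  -178  -202  -226  -250
-24  -24  -24  -24
The third differences are constant at -24.
Work back: -154 + 24 = -130;  -410 + 130 = -280;  -586 + 280 = -306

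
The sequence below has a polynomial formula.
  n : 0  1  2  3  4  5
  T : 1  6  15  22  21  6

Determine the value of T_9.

-314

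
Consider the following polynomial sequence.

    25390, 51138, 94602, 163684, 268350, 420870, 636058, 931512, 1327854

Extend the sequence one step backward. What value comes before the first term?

11280

First differences: 25748  43464  69082  104666  152520  215188  295454  396342
Second differences: 17716  25618  35584  47854  62668  80266  100888
Third differences: 7902  9966  12270  14814  17598  20622
Fourth differences: 2064  2304  2544  2784  3024
Fifth differences: 240  240  240  240
The fifth differences are constant at 240.
Work back: 2064 − 240 = 1824;  7902 − 1824 = 6078;  17716 − 6078 = 11638;  25748 − 11638 = 14110;  25390 − 14110 = 11280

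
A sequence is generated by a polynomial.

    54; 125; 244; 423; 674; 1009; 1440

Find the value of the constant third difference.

Δ: 71, 119, 179, 251, 335, 431
Δ²: 48, 60, 72, 84, 96
Δ³: 12, 12, 12, 12

12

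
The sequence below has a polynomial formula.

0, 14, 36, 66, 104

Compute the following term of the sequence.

First differences: 14 , 22 , 30 , 38
Second differences: 8 , 8 , 8
Constant second difference = 8, so extend:
38 + 8 = 46;  104 + 46 = 150

150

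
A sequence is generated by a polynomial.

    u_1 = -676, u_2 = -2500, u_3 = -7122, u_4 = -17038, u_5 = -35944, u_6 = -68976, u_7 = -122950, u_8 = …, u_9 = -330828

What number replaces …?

Using the first 7 terms:
-1824  -4622  -9916  -18906  -33032  -53974
-2798  -5294  -8990  -14126  -20942
-2496  -3696  -5136  -6816
-1200  -1440  -1680
-240  -240
Constant fifth difference = -240.
Extend forward: -1680 − 240 = -1920;  -6816 − 1920 = -8736;  -20942 − 8736 = -29678;  -53974 − 29678 = -83652;  -122950 − 83652 = -206602

-206602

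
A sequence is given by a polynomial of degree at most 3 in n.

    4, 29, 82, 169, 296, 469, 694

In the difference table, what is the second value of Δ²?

Δ: 25, 53, 87, 127, 173, 225
Δ²: 28, 34, 40, 46, 52
Δ³: 6, 6, 6, 6

34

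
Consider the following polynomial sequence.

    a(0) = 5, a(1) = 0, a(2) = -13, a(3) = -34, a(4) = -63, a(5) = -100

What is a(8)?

-5 , -13 , -21 , -29 , -37
-8 , -8 , -8 , -8
Second differences constant at -8.
-37 − 8 = -45;  -100 − 45 = -145
-45 − 8 = -53;  -145 − 53 = -198
-53 − 8 = -61;  -198 − 61 = -259

-259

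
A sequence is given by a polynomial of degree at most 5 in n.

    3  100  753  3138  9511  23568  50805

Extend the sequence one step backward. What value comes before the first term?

6

97  653  2385  6373  14057  27237
556  1732  3988  7684  13180
1176  2256  3696  5496
1080  1440  1800
360  360
The fifth differences are constant at 360.
Work back: 1080 − 360 = 720;  1176 − 720 = 456;  556 − 456 = 100;  97 − 100 = -3;  3 + 3 = 6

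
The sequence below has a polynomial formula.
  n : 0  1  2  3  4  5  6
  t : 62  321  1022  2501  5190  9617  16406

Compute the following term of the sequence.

D1: 259 , 701 , 1479 , 2689 , 4427 , 6789
D2: 442 , 778 , 1210 , 1738 , 2362
D3: 336 , 432 , 528 , 624
D4: 96 , 96 , 96
The fourth differences are constant (96).
624 + 96 = 720;  2362 + 720 = 3082;  6789 + 3082 = 9871;  16406 + 9871 = 26277

26277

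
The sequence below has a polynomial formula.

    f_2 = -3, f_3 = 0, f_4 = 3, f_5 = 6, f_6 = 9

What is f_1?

-6

First differences: 3  3  3  3
The first differences are constant at 3.
Work back: -3 − 3 = -6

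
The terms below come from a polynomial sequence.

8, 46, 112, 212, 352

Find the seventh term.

776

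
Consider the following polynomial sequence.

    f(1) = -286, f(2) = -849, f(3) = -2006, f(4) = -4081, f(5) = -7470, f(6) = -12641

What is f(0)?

-65

-563  -1157  -2075  -3389  -5171
-594  -918  -1314  -1782
-324  -396  -468
-72  -72
The fourth differences are constant at -72.
Work back: -324 + 72 = -252;  -594 + 252 = -342;  -563 + 342 = -221;  -286 + 221 = -65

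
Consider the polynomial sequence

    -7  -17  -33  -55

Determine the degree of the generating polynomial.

-10, -16, -22
-6, -6
The second differences are constant, so the polynomial has degree 2.

2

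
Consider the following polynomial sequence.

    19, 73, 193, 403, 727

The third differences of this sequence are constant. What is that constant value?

24

D1: 54, 120, 210, 324
D2: 66, 90, 114
D3: 24, 24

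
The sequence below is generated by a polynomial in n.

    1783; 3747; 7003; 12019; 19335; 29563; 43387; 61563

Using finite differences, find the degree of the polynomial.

First differences: 1964, 3256, 5016, 7316, 10228, 13824, 18176
Second differences: 1292, 1760, 2300, 2912, 3596, 4352
Third differences: 468, 540, 612, 684, 756
Fourth differences: 72, 72, 72, 72
The fourth differences are constant, so the polynomial has degree 4.

4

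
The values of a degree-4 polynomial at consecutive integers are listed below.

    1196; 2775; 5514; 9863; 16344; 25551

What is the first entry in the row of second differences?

D1: 1579, 2739, 4349, 6481, 9207
D2: 1160, 1610, 2132, 2726
D3: 450, 522, 594
D4: 72, 72

1160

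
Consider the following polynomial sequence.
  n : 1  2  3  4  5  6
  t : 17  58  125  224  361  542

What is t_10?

1826

Δ: 41, 67, 99, 137, 181
Δ²: 26, 32, 38, 44
Δ³: 6, 6, 6
The third differences are constant (6).
44 + 6 = 50;  181 + 50 = 231;  542 + 231 = 773
50 + 6 = 56;  231 + 56 = 287;  773 + 287 = 1060
56 + 6 = 62;  287 + 62 = 349;  1060 + 349 = 1409
62 + 6 = 68;  349 + 68 = 417;  1409 + 417 = 1826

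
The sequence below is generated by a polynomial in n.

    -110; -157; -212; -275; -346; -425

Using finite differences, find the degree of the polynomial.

2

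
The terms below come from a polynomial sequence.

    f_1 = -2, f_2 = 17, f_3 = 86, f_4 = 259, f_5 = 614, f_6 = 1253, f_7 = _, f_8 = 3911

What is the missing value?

2302

Using the first 6 terms:
Δ: 19, 69, 173, 355, 639
Δ²: 50, 104, 182, 284
Δ³: 54, 78, 102
Δ⁴: 24, 24
Constant fourth difference = 24.
Extend forward: 102 + 24 = 126;  284 + 126 = 410;  639 + 410 = 1049;  1253 + 1049 = 2302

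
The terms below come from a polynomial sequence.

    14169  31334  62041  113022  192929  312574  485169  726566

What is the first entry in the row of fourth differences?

Δ: 17165, 30707, 50981, 79907, 119645, 172595, 241397
Δ²: 13542, 20274, 28926, 39738, 52950, 68802
Δ³: 6732, 8652, 10812, 13212, 15852
Δ⁴: 1920, 2160, 2400, 2640
Δ⁵: 240, 240, 240

1920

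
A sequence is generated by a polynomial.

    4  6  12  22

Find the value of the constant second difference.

4

Δ: 2, 6, 10
Δ²: 4, 4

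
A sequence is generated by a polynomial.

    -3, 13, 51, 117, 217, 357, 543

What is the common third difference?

6

First differences: 16, 38, 66, 100, 140, 186
Second differences: 22, 28, 34, 40, 46
Third differences: 6, 6, 6, 6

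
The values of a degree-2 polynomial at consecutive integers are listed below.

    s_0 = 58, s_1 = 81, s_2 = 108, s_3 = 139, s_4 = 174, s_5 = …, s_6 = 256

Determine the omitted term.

213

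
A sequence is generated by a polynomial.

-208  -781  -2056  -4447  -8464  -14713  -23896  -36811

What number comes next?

-54352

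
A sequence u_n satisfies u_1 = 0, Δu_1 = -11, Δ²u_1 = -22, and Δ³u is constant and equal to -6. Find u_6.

-335

Build the table forward from the leading diagonal:
Third differences: -6  -6  -6  -6  -6  -6
Second differences: -22  -28  -34  -40  -46  -52
First differences: -11  -33  -61  -95  -135  -181
u: 0  -11  -44  -105  -200  -335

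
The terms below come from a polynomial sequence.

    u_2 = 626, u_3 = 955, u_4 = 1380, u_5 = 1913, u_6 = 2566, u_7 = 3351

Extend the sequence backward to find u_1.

D1: 329, 425, 533, 653, 785
D2: 96, 108, 120, 132
D3: 12, 12, 12
The third differences are constant at 12.
Work back: 96 − 12 = 84;  329 − 84 = 245;  626 − 245 = 381

381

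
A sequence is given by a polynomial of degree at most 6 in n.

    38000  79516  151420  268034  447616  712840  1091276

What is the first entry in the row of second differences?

30388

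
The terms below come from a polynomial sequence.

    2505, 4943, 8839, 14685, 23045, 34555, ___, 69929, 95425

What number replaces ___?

49923

Using the first 6 terms:
Δ: 2438, 3896, 5846, 8360, 11510
Δ²: 1458, 1950, 2514, 3150
Δ³: 492, 564, 636
Δ⁴: 72, 72
Constant fourth difference = 72.
Extend forward: 636 + 72 = 708;  3150 + 708 = 3858;  11510 + 3858 = 15368;  34555 + 15368 = 49923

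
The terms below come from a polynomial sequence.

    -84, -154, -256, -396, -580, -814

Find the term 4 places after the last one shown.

-2370

-70, -102, -140, -184, -234
-32, -38, -44, -50
-6, -6, -6
Constant third difference = -6, so extend:
-50 − 6 = -56;  -234 − 56 = -290;  -814 − 290 = -1104
-56 − 6 = -62;  -290 − 62 = -352;  -1104 − 352 = -1456
-62 − 6 = -68;  -352 − 68 = -420;  -1456 − 420 = -1876
-68 − 6 = -74;  -420 − 74 = -494;  -1876 − 494 = -2370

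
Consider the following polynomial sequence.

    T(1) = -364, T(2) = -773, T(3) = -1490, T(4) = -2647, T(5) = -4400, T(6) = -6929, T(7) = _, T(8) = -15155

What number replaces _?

-10438

Using the first 6 terms:
First differences: -409, -717, -1157, -1753, -2529
Second differences: -308, -440, -596, -776
Third differences: -132, -156, -180
Fourth differences: -24, -24
Constant fourth difference = -24.
Extend forward: -180 − 24 = -204;  -776 − 204 = -980;  -2529 − 980 = -3509;  -6929 − 3509 = -10438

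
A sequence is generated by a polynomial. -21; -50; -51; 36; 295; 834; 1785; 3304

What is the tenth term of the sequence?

First differences: -29 , -1 , 87 , 259 , 539 , 951 , 1519
Second differences: 28 , 88 , 172 , 280 , 412 , 568
Third differences: 60 , 84 , 108 , 132 , 156
Fourth differences: 24 , 24 , 24 , 24
Fourth differences constant at 24.
156 + 24 = 180;  568 + 180 = 748;  1519 + 748 = 2267;  3304 + 2267 = 5571
180 + 24 = 204;  748 + 204 = 952;  2267 + 952 = 3219;  5571 + 3219 = 8790

8790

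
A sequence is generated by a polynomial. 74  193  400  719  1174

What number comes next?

1789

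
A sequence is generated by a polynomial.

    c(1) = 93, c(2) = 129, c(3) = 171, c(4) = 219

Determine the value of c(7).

Δ: 36, 42, 48
Δ²: 6, 6
Second differences constant at 6.
48 + 6 = 54;  219 + 54 = 273
54 + 6 = 60;  273 + 60 = 333
60 + 6 = 66;  333 + 66 = 399

399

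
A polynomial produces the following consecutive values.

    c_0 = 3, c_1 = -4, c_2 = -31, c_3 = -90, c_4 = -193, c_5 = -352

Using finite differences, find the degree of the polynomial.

3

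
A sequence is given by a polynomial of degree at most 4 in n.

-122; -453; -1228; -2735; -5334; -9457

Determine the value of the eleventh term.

-73092

D1: -331, -775, -1507, -2599, -4123
D2: -444, -732, -1092, -1524
D3: -288, -360, -432
D4: -72, -72
The fourth differences are constant (-72).
-432 − 72 = -504;  -1524 − 504 = -2028;  -4123 − 2028 = -6151;  -9457 − 6151 = -15608
-504 − 72 = -576;  -2028 − 576 = -2604;  -6151 − 2604 = -8755;  -15608 − 8755 = -24363
-576 − 72 = -648;  -2604 − 648 = -3252;  -8755 − 3252 = -12007;  -24363 − 12007 = -36370
-648 − 72 = -720;  -3252 − 720 = -3972;  -12007 − 3972 = -15979;  -36370 − 15979 = -52349
-720 − 72 = -792;  -3972 − 792 = -4764;  -15979 − 4764 = -20743;  -52349 − 20743 = -73092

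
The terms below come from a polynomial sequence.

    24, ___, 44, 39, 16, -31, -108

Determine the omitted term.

Using the last 5 terms:
Δ: -5  -23  -47  -77
Δ²: -18  -24  -30
Δ³: -6  -6
Constant third difference = -6.
Extend backward: -18 + 6 = -12;  -5 + 12 = 7;  44 − 7 = 37

37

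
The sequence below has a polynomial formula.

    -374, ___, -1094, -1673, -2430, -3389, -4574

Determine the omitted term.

Using the last 5 terms:
-579, -757, -959, -1185
-178, -202, -226
-24, -24
Constant third difference = -24.
Extend backward: -178 + 24 = -154;  -579 + 154 = -425;  -1094 + 425 = -669

-669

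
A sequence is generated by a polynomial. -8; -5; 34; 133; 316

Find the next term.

Δ: 3, 39, 99, 183
Δ²: 36, 60, 84
Δ³: 24, 24
The third differences are constant (24).
84 + 24 = 108;  183 + 108 = 291;  316 + 291 = 607

607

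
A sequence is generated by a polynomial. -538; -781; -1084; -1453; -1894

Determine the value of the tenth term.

-5389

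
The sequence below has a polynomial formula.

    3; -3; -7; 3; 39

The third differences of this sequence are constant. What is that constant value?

12

First differences: -6, -4, 10, 36
Second differences: 2, 14, 26
Third differences: 12, 12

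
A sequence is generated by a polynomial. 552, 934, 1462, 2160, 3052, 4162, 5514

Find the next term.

7132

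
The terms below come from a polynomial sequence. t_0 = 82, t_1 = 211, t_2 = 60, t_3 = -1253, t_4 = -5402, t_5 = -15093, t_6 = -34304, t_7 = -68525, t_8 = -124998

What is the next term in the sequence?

-212957

129, -151, -1313, -4149, -9691, -19211, -34221, -56473
-280, -1162, -2836, -5542, -9520, -15010, -22252
-882, -1674, -2706, -3978, -5490, -7242
-792, -1032, -1272, -1512, -1752
-240, -240, -240, -240
Fifth differences constant at -240.
-1752 − 240 = -1992;  -7242 − 1992 = -9234;  -22252 − 9234 = -31486;  -56473 − 31486 = -87959;  -124998 − 87959 = -212957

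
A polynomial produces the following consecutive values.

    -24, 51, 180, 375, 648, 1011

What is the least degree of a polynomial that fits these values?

3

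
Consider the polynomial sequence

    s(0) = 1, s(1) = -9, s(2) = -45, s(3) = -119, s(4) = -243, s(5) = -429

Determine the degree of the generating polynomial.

3

-10, -36, -74, -124, -186
-26, -38, -50, -62
-12, -12, -12
The third differences are constant, so the polynomial has degree 3.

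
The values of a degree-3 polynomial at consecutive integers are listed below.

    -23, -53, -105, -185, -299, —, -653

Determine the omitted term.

-453

Using the first 5 terms:
D1: -30  -52  -80  -114
D2: -22  -28  -34
D3: -6  -6
Constant third difference = -6.
Extend forward: -34 − 6 = -40;  -114 − 40 = -154;  -299 − 154 = -453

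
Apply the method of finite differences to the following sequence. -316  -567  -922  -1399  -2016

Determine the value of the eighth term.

-4887

-251  -355  -477  -617
-104  -122  -140
-18  -18
Constant third difference = -18, so extend:
-140 − 18 = -158;  -617 − 158 = -775;  -2016 − 775 = -2791
-158 − 18 = -176;  -775 − 176 = -951;  -2791 − 951 = -3742
-176 − 18 = -194;  -951 − 194 = -1145;  -3742 − 1145 = -4887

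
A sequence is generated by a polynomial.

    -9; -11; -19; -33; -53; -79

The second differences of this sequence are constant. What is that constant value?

-6

First differences: -2, -8, -14, -20, -26
Second differences: -6, -6, -6, -6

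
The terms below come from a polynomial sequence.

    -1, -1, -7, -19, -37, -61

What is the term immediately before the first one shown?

-7

0  -6  -12  -18  -24
-6  -6  -6  -6
The second differences are constant at -6.
Work back: 0 + 6 = 6;  -1 − 6 = -7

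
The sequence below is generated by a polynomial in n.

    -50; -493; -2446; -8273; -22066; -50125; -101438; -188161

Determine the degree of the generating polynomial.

5

-443, -1953, -5827, -13793, -28059, -51313, -86723
-1510, -3874, -7966, -14266, -23254, -35410
-2364, -4092, -6300, -8988, -12156
-1728, -2208, -2688, -3168
-480, -480, -480
The fifth differences are constant, so the polynomial has degree 5.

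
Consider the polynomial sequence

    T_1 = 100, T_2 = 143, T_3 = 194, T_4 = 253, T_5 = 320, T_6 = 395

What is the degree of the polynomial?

2

First differences: 43, 51, 59, 67, 75
Second differences: 8, 8, 8, 8
The second differences are constant, so the polynomial has degree 2.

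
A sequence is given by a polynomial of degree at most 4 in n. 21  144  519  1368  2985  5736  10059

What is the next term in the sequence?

16464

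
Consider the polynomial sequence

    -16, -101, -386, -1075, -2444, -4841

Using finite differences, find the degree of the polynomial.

4

-85, -285, -689, -1369, -2397
-200, -404, -680, -1028
-204, -276, -348
-72, -72
The fourth differences are constant, so the polynomial has degree 4.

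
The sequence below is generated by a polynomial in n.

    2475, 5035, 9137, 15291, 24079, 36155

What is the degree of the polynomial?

First differences: 2560, 4102, 6154, 8788, 12076
Second differences: 1542, 2052, 2634, 3288
Third differences: 510, 582, 654
Fourth differences: 72, 72
The fourth differences are constant, so the polynomial has degree 4.

4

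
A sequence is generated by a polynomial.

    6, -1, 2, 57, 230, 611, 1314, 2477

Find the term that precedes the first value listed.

-7, 3, 55, 173, 381, 703, 1163
10, 52, 118, 208, 322, 460
42, 66, 90, 114, 138
24, 24, 24, 24
The fourth differences are constant at 24.
Work back: 42 − 24 = 18;  10 − 18 = -8;  -7 + 8 = 1;  6 − 1 = 5

5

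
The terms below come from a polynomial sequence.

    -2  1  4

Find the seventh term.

16

Δ: 3, 3
First differences constant at 3.
4 + 3 = 7
7 + 3 = 10
10 + 3 = 13
13 + 3 = 16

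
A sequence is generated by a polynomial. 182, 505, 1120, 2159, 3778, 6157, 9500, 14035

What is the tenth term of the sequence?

27713

D1: 323  615  1039  1619  2379  3343  4535
D2: 292  424  580  760  964  1192
D3: 132  156  180  204  228
D4: 24  24  24  24
The fourth differences are constant (24).
228 + 24 = 252;  1192 + 252 = 1444;  4535 + 1444 = 5979;  14035 + 5979 = 20014
252 + 24 = 276;  1444 + 276 = 1720;  5979 + 1720 = 7699;  20014 + 7699 = 27713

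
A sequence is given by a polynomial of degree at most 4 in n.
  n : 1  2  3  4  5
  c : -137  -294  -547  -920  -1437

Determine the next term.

-2122

-157, -253, -373, -517
-96, -120, -144
-24, -24
Constant third difference = -24, so extend:
-144 − 24 = -168;  -517 − 168 = -685;  -1437 − 685 = -2122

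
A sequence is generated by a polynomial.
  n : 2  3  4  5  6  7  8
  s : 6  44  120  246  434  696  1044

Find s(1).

D1: 38  76  126  188  262  348
D2: 38  50  62  74  86
D3: 12  12  12  12
The third differences are constant at 12.
Work back: 38 − 12 = 26;  38 − 26 = 12;  6 − 12 = -6

-6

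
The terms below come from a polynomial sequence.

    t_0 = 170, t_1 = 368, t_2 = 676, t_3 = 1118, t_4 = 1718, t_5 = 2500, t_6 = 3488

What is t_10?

9980

198, 308, 442, 600, 782, 988
110, 134, 158, 182, 206
24, 24, 24, 24
Third differences constant at 24.
206 + 24 = 230;  988 + 230 = 1218;  3488 + 1218 = 4706
230 + 24 = 254;  1218 + 254 = 1472;  4706 + 1472 = 6178
254 + 24 = 278;  1472 + 278 = 1750;  6178 + 1750 = 7928
278 + 24 = 302;  1750 + 302 = 2052;  7928 + 2052 = 9980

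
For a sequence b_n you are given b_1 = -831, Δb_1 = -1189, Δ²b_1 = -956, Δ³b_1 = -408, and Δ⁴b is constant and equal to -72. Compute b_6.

-20776

Build the table forward from the leading diagonal:
D4: -72  -72  -72  -72  -72  -72
D3: -408  -480  -552  -624  -696  -768
D2: -956  -1364  -1844  -2396  -3020  -3716
D1: -1189  -2145  -3509  -5353  -7749  -10769
b: -831  -2020  -4165  -7674  -13027  -20776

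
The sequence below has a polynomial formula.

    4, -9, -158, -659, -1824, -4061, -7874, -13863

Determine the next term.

-22724

Δ: -13  -149  -501  -1165  -2237  -3813  -5989
Δ²: -136  -352  -664  -1072  -1576  -2176
Δ³: -216  -312  -408  -504  -600
Δ⁴: -96  -96  -96  -96
Fourth differences constant at -96.
-600 − 96 = -696;  -2176 − 696 = -2872;  -5989 − 2872 = -8861;  -13863 − 8861 = -22724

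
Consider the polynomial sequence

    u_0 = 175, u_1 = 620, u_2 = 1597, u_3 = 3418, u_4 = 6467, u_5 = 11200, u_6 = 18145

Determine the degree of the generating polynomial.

D1: 445, 977, 1821, 3049, 4733, 6945
D2: 532, 844, 1228, 1684, 2212
D3: 312, 384, 456, 528
D4: 72, 72, 72
The fourth differences are constant, so the polynomial has degree 4.

4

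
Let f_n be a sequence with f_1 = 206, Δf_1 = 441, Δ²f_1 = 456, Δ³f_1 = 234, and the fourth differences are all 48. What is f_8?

22739

Build the table forward from the leading diagonal:
Δ⁴: 48, 48, 48, 48, 48, 48, 48, 48
Δ³: 234, 282, 330, 378, 426, 474, 522, 570
Δ²: 456, 690, 972, 1302, 1680, 2106, 2580, 3102
Δ: 441, 897, 1587, 2559, 3861, 5541, 7647, 10227
f: 206, 647, 1544, 3131, 5690, 9551, 15092, 22739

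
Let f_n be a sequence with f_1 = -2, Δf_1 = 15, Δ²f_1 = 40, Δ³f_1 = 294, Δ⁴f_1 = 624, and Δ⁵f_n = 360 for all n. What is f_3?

68

Build the table forward from the leading diagonal:
Fifth differences: 360, 360, 360
Fourth differences: 624, 984, 1344
Third differences: 294, 918, 1902
Second differences: 40, 334, 1252
First differences: 15, 55, 389
f: -2, 13, 68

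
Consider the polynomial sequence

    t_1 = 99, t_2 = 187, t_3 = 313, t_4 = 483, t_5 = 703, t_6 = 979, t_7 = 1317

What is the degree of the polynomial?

3

First differences: 88, 126, 170, 220, 276, 338
Second differences: 38, 44, 50, 56, 62
Third differences: 6, 6, 6, 6
The third differences are constant, so the polynomial has degree 3.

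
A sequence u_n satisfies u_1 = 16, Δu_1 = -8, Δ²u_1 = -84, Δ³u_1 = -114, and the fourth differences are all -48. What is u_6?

Build the table forward from the leading diagonal:
D4: -48  -48  -48  -48  -48  -48
D3: -114  -162  -210  -258  -306  -354
D2: -84  -198  -360  -570  -828  -1134
D1: -8  -92  -290  -650  -1220  -2048
u: 16  8  -84  -374  -1024  -2244

-2244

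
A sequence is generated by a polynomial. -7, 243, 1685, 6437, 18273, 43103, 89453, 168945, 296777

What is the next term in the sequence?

492203

First differences: 250  1442  4752  11836  24830  46350  79492  127832
Second differences: 1192  3310  7084  12994  21520  33142  48340
Third differences: 2118  3774  5910  8526  11622  15198
Fourth differences: 1656  2136  2616  3096  3576
Fifth differences: 480  480  480  480
Constant fifth difference = 480, so extend:
3576 + 480 = 4056;  15198 + 4056 = 19254;  48340 + 19254 = 67594;  127832 + 67594 = 195426;  296777 + 195426 = 492203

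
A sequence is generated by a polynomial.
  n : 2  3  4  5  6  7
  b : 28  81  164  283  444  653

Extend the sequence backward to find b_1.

-1

D1: 53, 83, 119, 161, 209
D2: 30, 36, 42, 48
D3: 6, 6, 6
The third differences are constant at 6.
Work back: 30 − 6 = 24;  53 − 24 = 29;  28 − 29 = -1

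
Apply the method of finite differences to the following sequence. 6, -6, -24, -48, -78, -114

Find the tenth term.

First differences: -12 , -18 , -24 , -30 , -36
Second differences: -6 , -6 , -6 , -6
Constant second difference = -6, so extend:
-36 − 6 = -42;  -114 − 42 = -156
-42 − 6 = -48;  -156 − 48 = -204
-48 − 6 = -54;  -204 − 54 = -258
-54 − 6 = -60;  -258 − 60 = -318

-318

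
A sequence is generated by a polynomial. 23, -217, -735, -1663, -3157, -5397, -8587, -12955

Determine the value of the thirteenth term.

D1: -240, -518, -928, -1494, -2240, -3190, -4368
D2: -278, -410, -566, -746, -950, -1178
D3: -132, -156, -180, -204, -228
D4: -24, -24, -24, -24
Fourth differences constant at -24.
-228 − 24 = -252;  -1178 − 252 = -1430;  -4368 − 1430 = -5798;  -12955 − 5798 = -18753
-252 − 24 = -276;  -1430 − 276 = -1706;  -5798 − 1706 = -7504;  -18753 − 7504 = -26257
-276 − 24 = -300;  -1706 − 300 = -2006;  -7504 − 2006 = -9510;  -26257 − 9510 = -35767
-300 − 24 = -324;  -2006 − 324 = -2330;  -9510 − 2330 = -11840;  -35767 − 11840 = -47607
-324 − 24 = -348;  -2330 − 348 = -2678;  -11840 − 2678 = -14518;  -47607 − 14518 = -62125

-62125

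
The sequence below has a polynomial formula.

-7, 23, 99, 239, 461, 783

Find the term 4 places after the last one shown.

3431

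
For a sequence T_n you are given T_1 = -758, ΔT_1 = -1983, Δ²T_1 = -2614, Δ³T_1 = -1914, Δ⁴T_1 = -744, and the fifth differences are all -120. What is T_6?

Build the table forward from the leading diagonal:
D5: -120, -120, -120, -120, -120, -120
D4: -744, -864, -984, -1104, -1224, -1344
D3: -1914, -2658, -3522, -4506, -5610, -6834
D2: -2614, -4528, -7186, -10708, -15214, -20824
D1: -1983, -4597, -9125, -16311, -27019, -42233
T: -758, -2741, -7338, -16463, -32774, -59793

-59793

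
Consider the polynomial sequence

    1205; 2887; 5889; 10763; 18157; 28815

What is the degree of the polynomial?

4

Δ: 1682, 3002, 4874, 7394, 10658
Δ²: 1320, 1872, 2520, 3264
Δ³: 552, 648, 744
Δ⁴: 96, 96
The fourth differences are constant, so the polynomial has degree 4.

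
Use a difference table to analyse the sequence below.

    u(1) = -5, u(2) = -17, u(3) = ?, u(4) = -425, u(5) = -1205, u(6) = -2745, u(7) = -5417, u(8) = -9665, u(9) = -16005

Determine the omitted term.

-105

Using the last 6 terms:
-780, -1540, -2672, -4248, -6340
-760, -1132, -1576, -2092
-372, -444, -516
-72, -72
Constant fourth difference = -72.
Extend backward: -372 + 72 = -300;  -760 + 300 = -460;  -780 + 460 = -320;  -425 + 320 = -105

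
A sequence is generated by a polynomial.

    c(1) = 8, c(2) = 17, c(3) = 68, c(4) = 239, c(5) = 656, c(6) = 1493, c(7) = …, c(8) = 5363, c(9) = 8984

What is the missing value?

Using the first 6 terms:
D1: 9  51  171  417  837
D2: 42  120  246  420
D3: 78  126  174
D4: 48  48
Constant fourth difference = 48.
Extend forward: 174 + 48 = 222;  420 + 222 = 642;  837 + 642 = 1479;  1493 + 1479 = 2972

2972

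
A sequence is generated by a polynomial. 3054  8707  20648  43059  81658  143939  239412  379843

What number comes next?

579494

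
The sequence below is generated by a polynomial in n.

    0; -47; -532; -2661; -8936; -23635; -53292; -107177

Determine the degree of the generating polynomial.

Δ: -47, -485, -2129, -6275, -14699, -29657, -53885
Δ²: -438, -1644, -4146, -8424, -14958, -24228
Δ³: -1206, -2502, -4278, -6534, -9270
Δ⁴: -1296, -1776, -2256, -2736
Δ⁵: -480, -480, -480
The fifth differences are constant, so the polynomial has degree 5.

5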